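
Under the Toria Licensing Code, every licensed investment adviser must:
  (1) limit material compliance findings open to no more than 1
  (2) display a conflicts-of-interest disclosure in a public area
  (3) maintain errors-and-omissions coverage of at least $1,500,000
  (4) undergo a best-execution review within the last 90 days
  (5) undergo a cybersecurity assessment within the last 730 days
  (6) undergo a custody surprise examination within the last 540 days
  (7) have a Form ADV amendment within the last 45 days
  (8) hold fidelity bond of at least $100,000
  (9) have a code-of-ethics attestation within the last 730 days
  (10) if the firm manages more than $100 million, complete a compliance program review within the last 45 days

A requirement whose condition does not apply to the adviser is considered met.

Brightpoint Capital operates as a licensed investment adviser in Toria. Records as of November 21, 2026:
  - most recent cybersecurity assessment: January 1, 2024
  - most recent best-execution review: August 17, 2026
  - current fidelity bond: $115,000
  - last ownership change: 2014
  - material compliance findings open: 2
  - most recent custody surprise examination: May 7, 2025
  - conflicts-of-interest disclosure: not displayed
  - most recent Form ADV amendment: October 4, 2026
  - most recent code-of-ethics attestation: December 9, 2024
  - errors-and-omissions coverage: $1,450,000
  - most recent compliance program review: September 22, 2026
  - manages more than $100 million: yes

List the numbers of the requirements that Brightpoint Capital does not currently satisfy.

1, 2, 3, 4, 5, 6, 7, 10

1. material compliance findings open 2 > 1 → not met
2. conflicts-of-interest disclosure absent → not met
3. errors-and-omissions coverage $1,450,000 < $1,500,000 → not met
4. best-execution review 96 days ago vs limit 90 → not met
5. cybersecurity assessment 1055 days ago vs limit 730 → not met
6. custody surprise examination 563 days ago vs limit 540 → not met
7. Form ADV amendment 48 days ago vs limit 45 → not met
8. fidelity bond $115,000 ≥ $100,000 → met
9. code-of-ethics attestation 712 days ago vs limit 730 → met
10. condition 'manages more than $100 million' holds; compliance program review 60 days ago vs limit 45 → not met
Not met: 1, 2, 3, 4, 5, 6, 7, 10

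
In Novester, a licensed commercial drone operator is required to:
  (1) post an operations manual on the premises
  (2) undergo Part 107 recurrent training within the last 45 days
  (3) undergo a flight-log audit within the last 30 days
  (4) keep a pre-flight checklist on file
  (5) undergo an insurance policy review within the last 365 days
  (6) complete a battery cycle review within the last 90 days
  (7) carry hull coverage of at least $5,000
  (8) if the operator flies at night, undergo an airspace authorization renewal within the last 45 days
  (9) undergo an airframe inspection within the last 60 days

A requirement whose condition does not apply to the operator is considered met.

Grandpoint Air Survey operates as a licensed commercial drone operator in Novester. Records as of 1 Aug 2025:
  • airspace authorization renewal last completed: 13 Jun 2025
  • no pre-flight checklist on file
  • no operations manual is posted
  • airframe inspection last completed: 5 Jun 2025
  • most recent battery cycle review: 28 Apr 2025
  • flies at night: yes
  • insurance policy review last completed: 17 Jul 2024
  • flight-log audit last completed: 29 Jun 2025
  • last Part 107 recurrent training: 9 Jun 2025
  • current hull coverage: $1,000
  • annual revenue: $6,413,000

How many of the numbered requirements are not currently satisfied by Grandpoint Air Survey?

8

1. operations manual absent → not met
2. Part 107 recurrent training 53 days ago vs limit 45 → not met
3. flight-log audit 33 days ago vs limit 30 → not met
4. pre-flight checklist absent → not met
5. insurance policy review 380 days ago vs limit 365 → not met
6. battery cycle review 95 days ago vs limit 90 → not met
7. hull coverage $1,000 < $5,000 → not met
8. condition 'flies at night' holds; airspace authorization renewal 49 days ago vs limit 45 → not met
9. airframe inspection 57 days ago vs limit 60 → met
Not met: 8 of 9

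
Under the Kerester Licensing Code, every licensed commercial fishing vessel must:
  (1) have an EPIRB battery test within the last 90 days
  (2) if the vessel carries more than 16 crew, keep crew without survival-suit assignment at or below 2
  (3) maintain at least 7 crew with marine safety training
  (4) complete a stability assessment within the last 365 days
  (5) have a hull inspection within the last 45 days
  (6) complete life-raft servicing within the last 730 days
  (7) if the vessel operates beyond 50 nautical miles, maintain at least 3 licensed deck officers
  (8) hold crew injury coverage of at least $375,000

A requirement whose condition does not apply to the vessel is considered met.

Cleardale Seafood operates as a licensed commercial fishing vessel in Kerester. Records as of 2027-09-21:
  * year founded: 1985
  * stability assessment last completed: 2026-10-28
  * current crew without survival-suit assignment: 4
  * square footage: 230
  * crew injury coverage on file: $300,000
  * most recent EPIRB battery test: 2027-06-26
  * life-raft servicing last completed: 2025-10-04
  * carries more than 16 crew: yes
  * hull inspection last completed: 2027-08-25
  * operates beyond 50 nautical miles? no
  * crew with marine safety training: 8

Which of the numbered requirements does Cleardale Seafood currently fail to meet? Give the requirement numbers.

2, 8

1. EPIRB battery test 87 days ago vs limit 90 → met
2. condition 'carries more than 16 crew' holds; crew without survival-suit assignment 4 > 2 → not met
3. crew with marine safety training 8 ≥ 7 → met
4. stability assessment 328 days ago vs limit 365 → met
5. hull inspection 27 days ago vs limit 45 → met
6. life-raft servicing 717 days ago vs limit 730 → met
7. condition 'operates beyond 50 nautical miles' does not hold → requirement n/a → met
8. crew injury coverage $300,000 < $375,000 → not met
Not met: 2, 8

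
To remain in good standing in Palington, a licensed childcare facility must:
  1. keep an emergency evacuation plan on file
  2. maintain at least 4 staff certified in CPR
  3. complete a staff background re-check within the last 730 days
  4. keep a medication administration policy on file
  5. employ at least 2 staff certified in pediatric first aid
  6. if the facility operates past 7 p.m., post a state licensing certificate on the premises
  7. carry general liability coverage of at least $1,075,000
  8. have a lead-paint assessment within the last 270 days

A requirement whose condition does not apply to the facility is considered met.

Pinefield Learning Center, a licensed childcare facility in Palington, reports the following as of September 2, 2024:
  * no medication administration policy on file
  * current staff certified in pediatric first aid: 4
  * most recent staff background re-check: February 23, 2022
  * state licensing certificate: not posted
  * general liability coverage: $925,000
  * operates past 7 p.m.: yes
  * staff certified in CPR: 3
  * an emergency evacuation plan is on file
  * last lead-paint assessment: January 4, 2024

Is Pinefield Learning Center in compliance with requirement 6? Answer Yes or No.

No

6. condition 'operates past 7 p.m.' holds; state licensing certificate absent → not met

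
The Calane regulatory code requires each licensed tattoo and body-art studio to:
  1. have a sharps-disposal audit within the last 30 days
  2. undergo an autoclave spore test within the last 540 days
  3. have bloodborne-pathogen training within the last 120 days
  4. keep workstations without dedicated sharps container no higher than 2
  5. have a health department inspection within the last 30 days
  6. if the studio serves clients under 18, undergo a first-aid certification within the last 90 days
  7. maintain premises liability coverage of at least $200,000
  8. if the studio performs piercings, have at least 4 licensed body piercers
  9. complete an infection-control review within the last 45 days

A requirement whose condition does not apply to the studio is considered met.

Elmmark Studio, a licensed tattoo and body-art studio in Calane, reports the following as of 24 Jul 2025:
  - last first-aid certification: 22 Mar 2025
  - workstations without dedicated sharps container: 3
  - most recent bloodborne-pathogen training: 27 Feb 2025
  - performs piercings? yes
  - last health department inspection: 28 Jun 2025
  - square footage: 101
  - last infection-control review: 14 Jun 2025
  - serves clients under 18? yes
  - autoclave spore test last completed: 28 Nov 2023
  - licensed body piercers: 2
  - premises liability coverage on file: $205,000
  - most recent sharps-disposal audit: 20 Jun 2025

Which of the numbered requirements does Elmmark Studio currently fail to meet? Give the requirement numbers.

1, 2, 3, 4, 6, 8

1. sharps-disposal audit 34 days ago vs limit 30 → not met
2. autoclave spore test 604 days ago vs limit 540 → not met
3. bloodborne-pathogen training 147 days ago vs limit 120 → not met
4. workstations without dedicated sharps container 3 > 2 → not met
5. health department inspection 26 days ago vs limit 30 → met
6. condition 'serves clients under 18' holds; first-aid certification 124 days ago vs limit 90 → not met
7. premises liability coverage $205,000 ≥ $200,000 → met
8. condition 'performs piercings' holds; licensed body piercers 2 < 4 → not met
9. infection-control review 40 days ago vs limit 45 → met
Not met: 1, 2, 3, 4, 6, 8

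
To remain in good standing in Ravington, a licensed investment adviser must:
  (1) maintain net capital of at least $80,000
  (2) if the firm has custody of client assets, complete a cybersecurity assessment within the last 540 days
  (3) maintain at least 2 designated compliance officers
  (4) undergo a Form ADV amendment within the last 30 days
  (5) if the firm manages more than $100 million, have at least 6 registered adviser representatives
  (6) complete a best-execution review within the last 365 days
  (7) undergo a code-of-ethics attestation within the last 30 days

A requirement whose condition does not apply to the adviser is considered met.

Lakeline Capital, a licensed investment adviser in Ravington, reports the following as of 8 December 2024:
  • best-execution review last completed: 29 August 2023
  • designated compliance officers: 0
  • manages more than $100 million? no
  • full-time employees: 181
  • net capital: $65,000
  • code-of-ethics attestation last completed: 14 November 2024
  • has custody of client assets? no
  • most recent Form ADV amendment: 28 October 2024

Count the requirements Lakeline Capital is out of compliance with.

4

1. net capital $65,000 < $80,000 → not met
2. condition 'has custody of client assets' does not hold → requirement n/a → met
3. designated compliance officers 0 < 2 → not met
4. Form ADV amendment 41 days ago vs limit 30 → not met
5. condition 'manages more than $100 million' does not hold → requirement n/a → met
6. best-execution review 467 days ago vs limit 365 → not met
7. code-of-ethics attestation 24 days ago vs limit 30 → met
Not met: 4 of 7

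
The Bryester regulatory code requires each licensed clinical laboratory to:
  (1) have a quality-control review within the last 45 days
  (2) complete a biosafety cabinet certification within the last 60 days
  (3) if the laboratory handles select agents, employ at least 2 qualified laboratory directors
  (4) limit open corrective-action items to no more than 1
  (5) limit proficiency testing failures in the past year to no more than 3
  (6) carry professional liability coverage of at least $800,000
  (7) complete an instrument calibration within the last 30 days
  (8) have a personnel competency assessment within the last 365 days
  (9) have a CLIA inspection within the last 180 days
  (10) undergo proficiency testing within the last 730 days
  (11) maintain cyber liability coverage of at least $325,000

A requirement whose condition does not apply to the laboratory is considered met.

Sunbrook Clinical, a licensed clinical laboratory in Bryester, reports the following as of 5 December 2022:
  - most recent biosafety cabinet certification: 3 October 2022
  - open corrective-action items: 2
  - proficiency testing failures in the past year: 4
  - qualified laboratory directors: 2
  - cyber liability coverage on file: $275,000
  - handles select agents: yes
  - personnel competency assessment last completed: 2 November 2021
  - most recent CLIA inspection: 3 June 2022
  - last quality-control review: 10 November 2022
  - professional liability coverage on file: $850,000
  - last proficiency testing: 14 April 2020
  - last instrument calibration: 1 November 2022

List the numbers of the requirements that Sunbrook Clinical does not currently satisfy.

1. quality-control review 25 days ago vs limit 45 → met
2. biosafety cabinet certification 63 days ago vs limit 60 → not met
3. condition 'handles select agents' holds; qualified laboratory directors 2 ≥ 2 → met
4. open corrective-action items 2 > 1 → not met
5. proficiency testing failures in the past year 4 > 3 → not met
6. professional liability coverage $850,000 ≥ $800,000 → met
7. instrument calibration 34 days ago vs limit 30 → not met
8. personnel competency assessment 398 days ago vs limit 365 → not met
9. CLIA inspection 185 days ago vs limit 180 → not met
10. proficiency testing 965 days ago vs limit 730 → not met
11. cyber liability coverage $275,000 < $325,000 → not met
Not met: 2, 4, 5, 7, 8, 9, 10, 11

2, 4, 5, 7, 8, 9, 10, 11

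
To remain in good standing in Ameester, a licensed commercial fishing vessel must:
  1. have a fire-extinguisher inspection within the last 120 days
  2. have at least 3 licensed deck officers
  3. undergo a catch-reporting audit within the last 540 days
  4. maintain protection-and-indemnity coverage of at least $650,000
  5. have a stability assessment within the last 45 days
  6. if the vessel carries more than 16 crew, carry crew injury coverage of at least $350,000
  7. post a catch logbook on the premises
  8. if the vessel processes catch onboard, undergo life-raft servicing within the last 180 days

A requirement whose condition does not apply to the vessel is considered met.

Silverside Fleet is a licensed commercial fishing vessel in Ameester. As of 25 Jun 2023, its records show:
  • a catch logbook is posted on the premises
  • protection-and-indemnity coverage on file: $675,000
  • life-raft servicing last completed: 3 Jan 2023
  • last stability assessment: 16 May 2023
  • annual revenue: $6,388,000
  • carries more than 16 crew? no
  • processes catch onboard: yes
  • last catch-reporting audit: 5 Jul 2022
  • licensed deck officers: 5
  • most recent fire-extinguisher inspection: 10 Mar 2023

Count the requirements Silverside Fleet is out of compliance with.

0

1. fire-extinguisher inspection 107 days ago vs limit 120 → met
2. licensed deck officers 5 ≥ 3 → met
3. catch-reporting audit 355 days ago vs limit 540 → met
4. protection-and-indemnity coverage $675,000 ≥ $650,000 → met
5. stability assessment 40 days ago vs limit 45 → met
6. condition 'carries more than 16 crew' does not hold → requirement n/a → met
7. catch logbook present → met
8. condition 'processes catch onboard' holds; life-raft servicing 173 days ago vs limit 180 → met
Not met: 0 of 8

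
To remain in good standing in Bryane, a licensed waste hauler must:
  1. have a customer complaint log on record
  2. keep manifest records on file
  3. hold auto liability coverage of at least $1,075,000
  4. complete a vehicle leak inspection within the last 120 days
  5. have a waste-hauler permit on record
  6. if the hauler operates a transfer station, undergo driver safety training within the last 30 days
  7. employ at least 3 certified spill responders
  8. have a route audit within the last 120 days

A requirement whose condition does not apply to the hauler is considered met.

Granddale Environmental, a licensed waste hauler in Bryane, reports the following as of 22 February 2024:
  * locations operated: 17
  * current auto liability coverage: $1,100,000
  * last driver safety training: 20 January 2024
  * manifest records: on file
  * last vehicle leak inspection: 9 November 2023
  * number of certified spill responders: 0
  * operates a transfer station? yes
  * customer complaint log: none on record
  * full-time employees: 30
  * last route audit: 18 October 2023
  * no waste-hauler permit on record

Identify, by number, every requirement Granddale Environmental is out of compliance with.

1. customer complaint log absent → not met
2. manifest records present → met
3. auto liability coverage $1,100,000 ≥ $1,075,000 → met
4. vehicle leak inspection 105 days ago vs limit 120 → met
5. waste-hauler permit absent → not met
6. condition 'operates a transfer station' holds; driver safety training 33 days ago vs limit 30 → not met
7. certified spill responders 0 < 3 → not met
8. route audit 127 days ago vs limit 120 → not met
Not met: 1, 5, 6, 7, 8

1, 5, 6, 7, 8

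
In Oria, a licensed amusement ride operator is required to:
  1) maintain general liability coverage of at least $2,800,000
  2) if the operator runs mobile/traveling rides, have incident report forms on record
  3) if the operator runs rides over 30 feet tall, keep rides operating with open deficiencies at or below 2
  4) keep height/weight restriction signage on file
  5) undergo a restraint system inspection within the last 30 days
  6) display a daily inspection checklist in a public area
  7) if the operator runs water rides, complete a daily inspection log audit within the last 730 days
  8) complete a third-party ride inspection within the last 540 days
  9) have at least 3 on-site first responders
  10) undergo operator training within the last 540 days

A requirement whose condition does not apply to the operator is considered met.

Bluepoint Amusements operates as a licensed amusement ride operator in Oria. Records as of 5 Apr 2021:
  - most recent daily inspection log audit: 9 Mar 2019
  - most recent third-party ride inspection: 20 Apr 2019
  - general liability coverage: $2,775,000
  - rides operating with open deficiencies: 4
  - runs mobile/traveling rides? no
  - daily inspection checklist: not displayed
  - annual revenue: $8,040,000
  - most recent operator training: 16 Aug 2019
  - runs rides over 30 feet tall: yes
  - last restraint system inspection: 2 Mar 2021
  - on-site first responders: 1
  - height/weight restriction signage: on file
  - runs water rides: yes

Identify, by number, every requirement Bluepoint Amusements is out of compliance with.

1, 3, 5, 6, 7, 8, 9, 10

1. general liability coverage $2,775,000 < $2,800,000 → not met
2. condition 'runs mobile/traveling rides' does not hold → requirement n/a → met
3. condition 'runs rides over 30 feet tall' holds; rides operating with open deficiencies 4 > 2 → not met
4. height/weight restriction signage present → met
5. restraint system inspection 34 days ago vs limit 30 → not met
6. daily inspection checklist absent → not met
7. condition 'runs water rides' holds; daily inspection log audit 758 days ago vs limit 730 → not met
8. third-party ride inspection 716 days ago vs limit 540 → not met
9. on-site first responders 1 < 3 → not met
10. operator training 598 days ago vs limit 540 → not met
Not met: 1, 3, 5, 6, 7, 8, 9, 10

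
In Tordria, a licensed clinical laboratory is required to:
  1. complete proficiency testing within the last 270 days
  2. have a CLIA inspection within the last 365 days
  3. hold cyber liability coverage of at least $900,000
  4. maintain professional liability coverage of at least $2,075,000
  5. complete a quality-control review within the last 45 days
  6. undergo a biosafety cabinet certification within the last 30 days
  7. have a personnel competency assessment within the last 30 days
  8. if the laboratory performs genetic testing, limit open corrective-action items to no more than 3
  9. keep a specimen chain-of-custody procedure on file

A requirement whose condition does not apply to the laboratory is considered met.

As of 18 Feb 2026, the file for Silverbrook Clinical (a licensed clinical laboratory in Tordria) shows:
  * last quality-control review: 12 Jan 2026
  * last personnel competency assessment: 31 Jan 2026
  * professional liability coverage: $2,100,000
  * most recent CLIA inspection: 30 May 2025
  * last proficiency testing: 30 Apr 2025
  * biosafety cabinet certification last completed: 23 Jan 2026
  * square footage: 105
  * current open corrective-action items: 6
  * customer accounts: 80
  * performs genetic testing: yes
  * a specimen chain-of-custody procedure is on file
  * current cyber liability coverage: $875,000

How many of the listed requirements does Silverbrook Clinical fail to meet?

3

1. proficiency testing 294 days ago vs limit 270 → not met
2. CLIA inspection 264 days ago vs limit 365 → met
3. cyber liability coverage $875,000 < $900,000 → not met
4. professional liability coverage $2,100,000 ≥ $2,075,000 → met
5. quality-control review 37 days ago vs limit 45 → met
6. biosafety cabinet certification 26 days ago vs limit 30 → met
7. personnel competency assessment 18 days ago vs limit 30 → met
8. condition 'performs genetic testing' holds; open corrective-action items 6 > 3 → not met
9. specimen chain-of-custody procedure present → met
Not met: 3 of 9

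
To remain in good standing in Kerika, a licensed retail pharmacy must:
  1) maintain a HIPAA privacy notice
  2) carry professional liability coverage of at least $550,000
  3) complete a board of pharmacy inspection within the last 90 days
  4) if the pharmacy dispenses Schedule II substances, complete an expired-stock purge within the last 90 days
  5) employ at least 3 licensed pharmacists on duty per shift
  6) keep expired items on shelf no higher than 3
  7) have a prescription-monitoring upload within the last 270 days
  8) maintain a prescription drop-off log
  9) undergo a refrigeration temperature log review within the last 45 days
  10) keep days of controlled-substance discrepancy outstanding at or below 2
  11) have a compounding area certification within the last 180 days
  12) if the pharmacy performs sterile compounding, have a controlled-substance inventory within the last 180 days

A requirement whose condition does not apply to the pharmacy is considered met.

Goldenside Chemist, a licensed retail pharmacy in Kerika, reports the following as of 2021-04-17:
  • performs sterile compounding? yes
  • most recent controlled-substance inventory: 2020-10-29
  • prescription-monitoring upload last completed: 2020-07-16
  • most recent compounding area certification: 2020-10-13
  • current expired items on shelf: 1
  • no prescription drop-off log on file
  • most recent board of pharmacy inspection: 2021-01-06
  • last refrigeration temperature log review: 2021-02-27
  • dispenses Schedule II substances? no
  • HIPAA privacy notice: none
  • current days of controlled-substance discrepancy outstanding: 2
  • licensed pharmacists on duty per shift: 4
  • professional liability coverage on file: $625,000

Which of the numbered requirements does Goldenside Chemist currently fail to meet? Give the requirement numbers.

1. HIPAA privacy notice absent → not met
2. professional liability coverage $625,000 ≥ $550,000 → met
3. board of pharmacy inspection 101 days ago vs limit 90 → not met
4. condition 'dispenses Schedule II substances' does not hold → requirement n/a → met
5. licensed pharmacists on duty per shift 4 ≥ 3 → met
6. expired items on shelf 1 ≤ 3 → met
7. prescription-monitoring upload 275 days ago vs limit 270 → not met
8. prescription drop-off log absent → not met
9. refrigeration temperature log review 49 days ago vs limit 45 → not met
10. days of controlled-substance discrepancy outstanding 2 ≤ 2 → met
11. compounding area certification 186 days ago vs limit 180 → not met
12. condition 'performs sterile compounding' holds; controlled-substance inventory 170 days ago vs limit 180 → met
Not met: 1, 3, 7, 8, 9, 11

1, 3, 7, 8, 9, 11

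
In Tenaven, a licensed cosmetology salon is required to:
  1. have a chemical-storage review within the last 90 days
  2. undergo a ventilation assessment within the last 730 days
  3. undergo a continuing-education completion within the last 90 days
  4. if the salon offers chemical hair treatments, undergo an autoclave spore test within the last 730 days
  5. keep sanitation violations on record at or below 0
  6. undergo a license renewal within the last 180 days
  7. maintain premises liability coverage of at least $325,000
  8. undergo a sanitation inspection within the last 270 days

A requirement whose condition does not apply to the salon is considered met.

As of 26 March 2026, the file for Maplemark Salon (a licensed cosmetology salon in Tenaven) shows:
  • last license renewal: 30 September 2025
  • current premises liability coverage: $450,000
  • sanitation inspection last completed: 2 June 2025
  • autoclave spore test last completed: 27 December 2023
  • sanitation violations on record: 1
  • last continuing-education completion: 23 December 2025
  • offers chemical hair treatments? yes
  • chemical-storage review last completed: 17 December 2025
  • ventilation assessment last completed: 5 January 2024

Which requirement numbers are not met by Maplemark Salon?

1, 2, 3, 4, 5, 8

1. chemical-storage review 99 days ago vs limit 90 → not met
2. ventilation assessment 811 days ago vs limit 730 → not met
3. continuing-education completion 93 days ago vs limit 90 → not met
4. condition 'offers chemical hair treatments' holds; autoclave spore test 820 days ago vs limit 730 → not met
5. sanitation violations on record 1 > 0 → not met
6. license renewal 177 days ago vs limit 180 → met
7. premises liability coverage $450,000 ≥ $325,000 → met
8. sanitation inspection 297 days ago vs limit 270 → not met
Not met: 1, 2, 3, 4, 5, 8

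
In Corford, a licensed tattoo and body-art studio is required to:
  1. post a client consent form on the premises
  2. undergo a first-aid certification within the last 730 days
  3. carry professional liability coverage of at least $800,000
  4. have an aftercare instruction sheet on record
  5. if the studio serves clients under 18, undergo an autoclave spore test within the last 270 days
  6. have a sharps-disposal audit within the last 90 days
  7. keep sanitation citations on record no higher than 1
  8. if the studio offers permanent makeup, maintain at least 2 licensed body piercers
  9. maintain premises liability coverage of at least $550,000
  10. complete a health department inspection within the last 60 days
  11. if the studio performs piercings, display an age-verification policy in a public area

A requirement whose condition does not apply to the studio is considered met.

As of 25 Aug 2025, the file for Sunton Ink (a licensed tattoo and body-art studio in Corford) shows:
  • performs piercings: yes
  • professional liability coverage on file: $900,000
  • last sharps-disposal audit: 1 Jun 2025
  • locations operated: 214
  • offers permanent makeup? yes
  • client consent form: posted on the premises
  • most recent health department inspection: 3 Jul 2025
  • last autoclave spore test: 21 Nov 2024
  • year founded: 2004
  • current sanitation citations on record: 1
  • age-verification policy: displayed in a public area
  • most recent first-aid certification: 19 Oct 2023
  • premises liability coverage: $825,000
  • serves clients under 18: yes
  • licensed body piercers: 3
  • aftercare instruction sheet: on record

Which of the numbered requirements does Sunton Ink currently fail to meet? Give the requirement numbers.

5

1. client consent form present → met
2. first-aid certification 676 days ago vs limit 730 → met
3. professional liability coverage $900,000 ≥ $800,000 → met
4. aftercare instruction sheet present → met
5. condition 'serves clients under 18' holds; autoclave spore test 277 days ago vs limit 270 → not met
6. sharps-disposal audit 85 days ago vs limit 90 → met
7. sanitation citations on record 1 ≤ 1 → met
8. condition 'offers permanent makeup' holds; licensed body piercers 3 ≥ 2 → met
9. premises liability coverage $825,000 ≥ $550,000 → met
10. health department inspection 53 days ago vs limit 60 → met
11. condition 'performs piercings' holds; age-verification policy present → met
Not met: 5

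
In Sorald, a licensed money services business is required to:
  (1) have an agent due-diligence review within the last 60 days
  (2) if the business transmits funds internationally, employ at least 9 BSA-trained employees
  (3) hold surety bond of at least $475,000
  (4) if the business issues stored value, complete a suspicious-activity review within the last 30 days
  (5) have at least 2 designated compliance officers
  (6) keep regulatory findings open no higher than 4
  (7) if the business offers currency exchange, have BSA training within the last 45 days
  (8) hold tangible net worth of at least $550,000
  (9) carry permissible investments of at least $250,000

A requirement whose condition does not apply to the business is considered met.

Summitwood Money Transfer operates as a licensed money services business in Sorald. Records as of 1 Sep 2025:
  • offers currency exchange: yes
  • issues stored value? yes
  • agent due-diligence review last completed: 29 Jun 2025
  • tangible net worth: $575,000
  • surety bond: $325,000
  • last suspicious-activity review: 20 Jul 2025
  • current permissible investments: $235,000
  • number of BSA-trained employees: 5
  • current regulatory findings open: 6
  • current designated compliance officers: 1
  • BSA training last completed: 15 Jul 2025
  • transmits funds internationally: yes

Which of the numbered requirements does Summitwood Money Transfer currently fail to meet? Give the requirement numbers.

1, 2, 3, 4, 5, 6, 7, 9

1. agent due-diligence review 64 days ago vs limit 60 → not met
2. condition 'transmits funds internationally' holds; BSA-trained employees 5 < 9 → not met
3. surety bond $325,000 < $475,000 → not met
4. condition 'issues stored value' holds; suspicious-activity review 43 days ago vs limit 30 → not met
5. designated compliance officers 1 < 2 → not met
6. regulatory findings open 6 > 4 → not met
7. condition 'offers currency exchange' holds; BSA training 48 days ago vs limit 45 → not met
8. tangible net worth $575,000 ≥ $550,000 → met
9. permissible investments $235,000 < $250,000 → not met
Not met: 1, 2, 3, 4, 5, 6, 7, 9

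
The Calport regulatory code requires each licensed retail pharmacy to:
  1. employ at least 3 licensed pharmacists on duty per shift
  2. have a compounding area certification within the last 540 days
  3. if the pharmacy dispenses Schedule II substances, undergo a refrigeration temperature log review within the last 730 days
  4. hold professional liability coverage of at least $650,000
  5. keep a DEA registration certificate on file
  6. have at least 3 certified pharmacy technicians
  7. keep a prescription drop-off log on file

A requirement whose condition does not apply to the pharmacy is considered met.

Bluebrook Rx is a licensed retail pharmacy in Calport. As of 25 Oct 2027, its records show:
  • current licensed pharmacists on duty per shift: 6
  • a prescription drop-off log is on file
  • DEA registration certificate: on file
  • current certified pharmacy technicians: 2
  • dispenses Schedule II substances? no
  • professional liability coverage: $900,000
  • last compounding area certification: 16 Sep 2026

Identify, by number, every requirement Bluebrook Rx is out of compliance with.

1. licensed pharmacists on duty per shift 6 ≥ 3 → met
2. compounding area certification 404 days ago vs limit 540 → met
3. condition 'dispenses Schedule II substances' does not hold → requirement n/a → met
4. professional liability coverage $900,000 ≥ $650,000 → met
5. DEA registration certificate present → met
6. certified pharmacy technicians 2 < 3 → not met
7. prescription drop-off log present → met
Not met: 6

6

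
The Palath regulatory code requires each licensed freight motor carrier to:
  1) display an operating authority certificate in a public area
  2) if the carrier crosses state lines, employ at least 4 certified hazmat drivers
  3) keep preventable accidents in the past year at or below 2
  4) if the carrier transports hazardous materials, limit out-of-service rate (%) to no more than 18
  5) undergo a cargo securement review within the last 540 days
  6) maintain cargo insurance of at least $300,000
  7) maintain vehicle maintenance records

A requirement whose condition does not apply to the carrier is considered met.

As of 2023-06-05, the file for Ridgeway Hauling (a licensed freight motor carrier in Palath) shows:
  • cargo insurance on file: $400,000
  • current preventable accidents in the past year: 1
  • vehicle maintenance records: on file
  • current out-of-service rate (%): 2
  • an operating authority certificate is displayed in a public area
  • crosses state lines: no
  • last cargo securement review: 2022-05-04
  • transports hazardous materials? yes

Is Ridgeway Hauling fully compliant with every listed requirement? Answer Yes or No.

1. operating authority certificate present → met
2. condition 'crosses state lines' does not hold → requirement n/a → met
3. preventable accidents in the past year 1 ≤ 2 → met
4. condition 'transports hazardous materials' holds; out-of-service rate (%) 2 ≤ 18 → met
5. cargo securement review 397 days ago vs limit 540 → met
6. cargo insurance $400,000 ≥ $300,000 → met
7. vehicle maintenance records present → met
All met.

Yes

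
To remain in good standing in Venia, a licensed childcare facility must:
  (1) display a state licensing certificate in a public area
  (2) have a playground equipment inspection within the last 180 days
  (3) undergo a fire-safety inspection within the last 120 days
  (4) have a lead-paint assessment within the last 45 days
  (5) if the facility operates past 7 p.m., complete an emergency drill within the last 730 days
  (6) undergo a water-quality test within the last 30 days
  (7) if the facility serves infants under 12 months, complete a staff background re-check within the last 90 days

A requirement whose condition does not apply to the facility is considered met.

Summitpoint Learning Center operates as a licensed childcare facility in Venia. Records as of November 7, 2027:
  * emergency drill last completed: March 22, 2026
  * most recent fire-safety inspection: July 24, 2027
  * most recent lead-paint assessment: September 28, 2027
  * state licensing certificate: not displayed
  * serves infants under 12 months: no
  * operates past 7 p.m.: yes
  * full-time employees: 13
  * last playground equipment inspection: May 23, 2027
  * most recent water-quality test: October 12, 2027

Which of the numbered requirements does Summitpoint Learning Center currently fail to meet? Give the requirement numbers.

1

1. state licensing certificate absent → not met
2. playground equipment inspection 168 days ago vs limit 180 → met
3. fire-safety inspection 106 days ago vs limit 120 → met
4. lead-paint assessment 40 days ago vs limit 45 → met
5. condition 'operates past 7 p.m.' holds; emergency drill 595 days ago vs limit 730 → met
6. water-quality test 26 days ago vs limit 30 → met
7. condition 'serves infants under 12 months' does not hold → requirement n/a → met
Not met: 1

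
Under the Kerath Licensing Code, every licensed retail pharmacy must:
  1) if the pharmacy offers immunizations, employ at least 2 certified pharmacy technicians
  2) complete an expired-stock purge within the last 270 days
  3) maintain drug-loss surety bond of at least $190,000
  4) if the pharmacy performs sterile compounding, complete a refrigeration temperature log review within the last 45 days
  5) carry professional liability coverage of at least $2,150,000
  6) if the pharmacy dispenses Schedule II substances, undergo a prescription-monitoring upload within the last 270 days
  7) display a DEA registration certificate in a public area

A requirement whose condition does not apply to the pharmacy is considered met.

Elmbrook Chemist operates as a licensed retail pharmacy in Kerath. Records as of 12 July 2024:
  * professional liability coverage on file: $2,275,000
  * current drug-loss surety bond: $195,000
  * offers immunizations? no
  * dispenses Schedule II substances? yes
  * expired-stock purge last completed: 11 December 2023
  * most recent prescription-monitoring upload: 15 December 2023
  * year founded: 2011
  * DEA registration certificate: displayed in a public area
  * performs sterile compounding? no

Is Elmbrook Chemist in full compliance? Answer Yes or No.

Yes

1. condition 'offers immunizations' does not hold → requirement n/a → met
2. expired-stock purge 214 days ago vs limit 270 → met
3. drug-loss surety bond $195,000 ≥ $190,000 → met
4. condition 'performs sterile compounding' does not hold → requirement n/a → met
5. professional liability coverage $2,275,000 ≥ $2,150,000 → met
6. condition 'dispenses Schedule II substances' holds; prescription-monitoring upload 210 days ago vs limit 270 → met
7. DEA registration certificate present → met
All met.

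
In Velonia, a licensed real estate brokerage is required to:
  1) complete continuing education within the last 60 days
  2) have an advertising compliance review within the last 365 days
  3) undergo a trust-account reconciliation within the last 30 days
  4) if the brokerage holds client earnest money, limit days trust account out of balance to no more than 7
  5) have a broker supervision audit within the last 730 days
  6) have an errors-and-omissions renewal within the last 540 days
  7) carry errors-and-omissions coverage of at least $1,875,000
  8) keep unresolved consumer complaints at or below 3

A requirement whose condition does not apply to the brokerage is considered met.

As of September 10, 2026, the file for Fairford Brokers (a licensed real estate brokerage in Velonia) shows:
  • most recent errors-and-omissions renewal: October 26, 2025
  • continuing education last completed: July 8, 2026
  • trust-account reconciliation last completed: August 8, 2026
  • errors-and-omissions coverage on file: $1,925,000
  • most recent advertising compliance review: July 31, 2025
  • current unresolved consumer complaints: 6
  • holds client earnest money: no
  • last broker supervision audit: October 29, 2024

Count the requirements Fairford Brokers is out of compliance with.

4

1. continuing education 64 days ago vs limit 60 → not met
2. advertising compliance review 406 days ago vs limit 365 → not met
3. trust-account reconciliation 33 days ago vs limit 30 → not met
4. condition 'holds client earnest money' does not hold → requirement n/a → met
5. broker supervision audit 681 days ago vs limit 730 → met
6. errors-and-omissions renewal 319 days ago vs limit 540 → met
7. errors-and-omissions coverage $1,925,000 ≥ $1,875,000 → met
8. unresolved consumer complaints 6 > 3 → not met
Not met: 4 of 8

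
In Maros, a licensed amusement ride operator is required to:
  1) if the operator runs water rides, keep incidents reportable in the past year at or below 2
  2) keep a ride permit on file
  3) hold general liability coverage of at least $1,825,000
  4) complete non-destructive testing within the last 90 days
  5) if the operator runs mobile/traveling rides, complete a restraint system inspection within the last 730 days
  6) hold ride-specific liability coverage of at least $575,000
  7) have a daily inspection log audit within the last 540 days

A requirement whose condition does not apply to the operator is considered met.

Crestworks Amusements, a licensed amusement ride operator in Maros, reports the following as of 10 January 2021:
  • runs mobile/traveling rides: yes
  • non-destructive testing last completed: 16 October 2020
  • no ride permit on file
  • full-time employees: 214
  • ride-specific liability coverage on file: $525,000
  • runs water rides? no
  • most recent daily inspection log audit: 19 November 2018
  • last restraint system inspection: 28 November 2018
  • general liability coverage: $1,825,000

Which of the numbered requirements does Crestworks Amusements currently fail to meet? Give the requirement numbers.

1. condition 'runs water rides' does not hold → requirement n/a → met
2. ride permit absent → not met
3. general liability coverage $1,825,000 ≥ $1,825,000 → met
4. non-destructive testing 86 days ago vs limit 90 → met
5. condition 'runs mobile/traveling rides' holds; restraint system inspection 774 days ago vs limit 730 → not met
6. ride-specific liability coverage $525,000 < $575,000 → not met
7. daily inspection log audit 783 days ago vs limit 540 → not met
Not met: 2, 5, 6, 7

2, 5, 6, 7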